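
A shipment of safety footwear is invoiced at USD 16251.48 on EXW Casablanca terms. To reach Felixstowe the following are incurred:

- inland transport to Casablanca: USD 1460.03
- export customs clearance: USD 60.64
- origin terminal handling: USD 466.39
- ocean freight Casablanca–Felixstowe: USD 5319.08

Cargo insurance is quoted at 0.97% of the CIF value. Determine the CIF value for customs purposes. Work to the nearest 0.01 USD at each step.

CIF value: USD 23788.37

Let C be the CIF value. C = EXW price + pre-shipment costs + freight + 0.97% × C
C − 0.97% × C = 16251.48 + 1460.03 + 60.64 + 466.39 + 5319.08
0.9903 × C = 23557.62
C = 23557.62 / 0.9903 = 23788.37
Insurance premium = 0.97% × 23788.37 = 230.75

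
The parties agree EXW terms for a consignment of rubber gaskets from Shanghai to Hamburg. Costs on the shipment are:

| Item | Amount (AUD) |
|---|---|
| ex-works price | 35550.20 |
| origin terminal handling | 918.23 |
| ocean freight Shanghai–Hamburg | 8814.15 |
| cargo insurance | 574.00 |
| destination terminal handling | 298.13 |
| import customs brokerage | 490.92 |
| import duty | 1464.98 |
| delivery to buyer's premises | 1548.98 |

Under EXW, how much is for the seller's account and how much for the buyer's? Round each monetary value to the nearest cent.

EXW: the seller makes goods available at their premises; the buyer bears all onward costs.
Seller's account: goods 35550.20 = 35550.20
Buyer's account: origin terminal 918.23 + freight 8814.15 + insurance 574.00 + destination terminal 298.13 + brokerage 490.92 + duty 1464.98 + delivery 1548.98 = 14109.39

Seller: AUD 35550.20; buyer: AUD 14109.39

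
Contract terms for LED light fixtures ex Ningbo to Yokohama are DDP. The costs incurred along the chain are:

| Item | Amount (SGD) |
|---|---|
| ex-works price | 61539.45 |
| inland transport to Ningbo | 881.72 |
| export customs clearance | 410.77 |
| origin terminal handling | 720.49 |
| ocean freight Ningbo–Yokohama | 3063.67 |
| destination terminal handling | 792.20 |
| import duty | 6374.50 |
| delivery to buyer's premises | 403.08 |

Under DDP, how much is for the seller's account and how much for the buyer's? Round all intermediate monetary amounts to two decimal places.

Seller: SGD 74185.88; buyer: SGD 0.00

DDP: the seller bears all costs including import duty.
Seller's account: goods 61539.45 + inland to port 881.72 + export clearance 410.77 + origin terminal 720.49 + freight 3063.67 + destination terminal 792.20 + duty 6374.50 + delivery 403.08 = 74185.88
Buyer's account: 0.00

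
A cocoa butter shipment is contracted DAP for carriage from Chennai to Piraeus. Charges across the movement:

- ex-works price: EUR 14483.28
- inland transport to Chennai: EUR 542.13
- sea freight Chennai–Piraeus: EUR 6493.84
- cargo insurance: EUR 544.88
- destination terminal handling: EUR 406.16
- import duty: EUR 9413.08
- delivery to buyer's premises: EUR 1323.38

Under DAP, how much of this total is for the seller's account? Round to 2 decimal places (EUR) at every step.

DAP: the seller bears all costs to the named destination except import duty and clearance.
Seller's account: goods 14483.28 + inland to port 542.13 + freight 6493.84 + insurance 544.88 + destination terminal 406.16 + delivery 1323.38 = 23793.67
Buyer's account: duty 9413.08 = 9413.08

Seller's account: EUR 23793.67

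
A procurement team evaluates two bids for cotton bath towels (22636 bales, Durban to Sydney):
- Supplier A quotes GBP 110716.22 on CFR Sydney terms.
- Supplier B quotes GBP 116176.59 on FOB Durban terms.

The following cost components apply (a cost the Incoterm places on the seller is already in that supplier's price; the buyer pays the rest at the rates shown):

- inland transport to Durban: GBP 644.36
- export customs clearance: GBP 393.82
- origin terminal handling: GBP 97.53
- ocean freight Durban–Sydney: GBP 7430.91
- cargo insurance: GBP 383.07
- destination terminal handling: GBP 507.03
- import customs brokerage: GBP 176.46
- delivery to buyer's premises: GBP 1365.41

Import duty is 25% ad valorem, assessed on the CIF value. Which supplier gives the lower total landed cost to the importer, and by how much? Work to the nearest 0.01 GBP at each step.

Supplier A is cheaper by GBP 16114.10

Supplier A (CFR):
CIF value = CFR price + insurance = 110716.22 + 383.07 = 111099.29
Import duty = 111099.29 × 25% = 27774.82
Buyer bears (A): 383.07 + 507.03 + 176.46 + 1365.41 = 2431.97
Landed cost (A) = invoice 110716.22 + 2431.97 + duty 27774.82 = 140923.01
Supplier B (FOB):
CIF value = FOB price + freight + insurance = 116176.59 + 7430.91 + 383.07 = 123990.57
Import duty = 123990.57 × 25% = 30997.64
Buyer bears (B): 7430.91 + 383.07 + 507.03 + 176.46 + 1365.41 = 9862.88
Landed cost (B) = invoice 116176.59 + 9862.88 + duty 30997.64 = 157037.11
Difference = |140923.01 − 157037.11| = 16114.10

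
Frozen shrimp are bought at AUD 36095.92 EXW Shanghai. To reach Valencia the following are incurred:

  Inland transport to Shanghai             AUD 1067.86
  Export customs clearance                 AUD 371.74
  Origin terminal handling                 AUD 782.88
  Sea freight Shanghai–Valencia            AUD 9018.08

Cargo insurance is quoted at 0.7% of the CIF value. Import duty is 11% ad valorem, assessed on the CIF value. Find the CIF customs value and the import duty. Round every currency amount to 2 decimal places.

CIF value: AUD 47670.17; import duty: AUD 5243.72

Let C be the CIF value. C = EXW price + pre-shipment costs + freight + 0.7% × C
C − 0.7% × C = 36095.92 + 1067.86 + 371.74 + 782.88 + 9018.08
0.993 × C = 47336.48
C = 47336.48 / 0.993 = 47670.17
Insurance premium = 0.7% × 47670.17 = 333.69
Import duty = 47670.17 × 11% = 5243.72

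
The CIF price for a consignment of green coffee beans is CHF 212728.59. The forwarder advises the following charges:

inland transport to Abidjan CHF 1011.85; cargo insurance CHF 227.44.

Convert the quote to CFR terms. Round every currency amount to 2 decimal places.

Not relevant to the conversion: inland to port — on the seller under both CIF and CFR; already in the CIF price and stays in the CFR price.
From CIF to CFR, the seller no longer bears: insurance.
CFR price = 212728.59 − 227.44 = 212501.15

CFR price: CHF 212501.15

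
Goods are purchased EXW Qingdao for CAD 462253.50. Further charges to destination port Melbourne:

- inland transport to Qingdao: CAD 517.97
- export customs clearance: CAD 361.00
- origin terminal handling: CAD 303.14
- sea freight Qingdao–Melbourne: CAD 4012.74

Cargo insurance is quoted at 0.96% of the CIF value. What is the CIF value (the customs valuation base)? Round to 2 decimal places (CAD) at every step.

CIF value: CAD 471979.35

Let C be the CIF value. C = EXW price + pre-shipment costs + freight + 0.96% × C
C − 0.96% × C = 462253.50 + 517.97 + 361.00 + 303.14 + 4012.74
0.9904 × C = 467448.35
C = 467448.35 / 0.9904 = 471979.35
Insurance premium = 0.96% × 471979.35 = 4531.00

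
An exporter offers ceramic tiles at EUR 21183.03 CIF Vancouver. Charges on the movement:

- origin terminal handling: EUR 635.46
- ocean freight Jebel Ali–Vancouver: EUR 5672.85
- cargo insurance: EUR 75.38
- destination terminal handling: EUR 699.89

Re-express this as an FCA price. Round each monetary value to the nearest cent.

FCA price: EUR 14799.34

Not relevant to the conversion: destination terminal — on the buyer under both terms; not part of either seller's price.
From CIF to FCA, the seller no longer bears: origin terminal, freight, insurance.
FCA price = 21183.03 − 635.46 − 5672.85 − 75.38 = 14799.34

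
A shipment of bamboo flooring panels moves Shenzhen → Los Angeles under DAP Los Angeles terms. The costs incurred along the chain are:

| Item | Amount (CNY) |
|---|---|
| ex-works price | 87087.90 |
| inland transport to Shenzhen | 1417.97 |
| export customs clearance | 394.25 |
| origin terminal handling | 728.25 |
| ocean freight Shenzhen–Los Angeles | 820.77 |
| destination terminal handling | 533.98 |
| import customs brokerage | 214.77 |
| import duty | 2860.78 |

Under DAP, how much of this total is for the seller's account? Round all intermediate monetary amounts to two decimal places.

DAP: the seller bears all costs to the named destination except import duty and clearance.
Seller's account: goods 87087.90 + inland to port 1417.97 + export clearance 394.25 + origin terminal 728.25 + freight 820.77 + destination terminal 533.98 = 90983.12
Buyer's account: brokerage 214.77 + duty 2860.78 = 3075.55

Seller's account: CNY 90983.12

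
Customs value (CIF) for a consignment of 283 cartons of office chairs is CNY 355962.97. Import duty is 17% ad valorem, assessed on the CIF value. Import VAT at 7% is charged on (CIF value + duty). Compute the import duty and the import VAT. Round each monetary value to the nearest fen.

Import duty = 355962.97 × 17% = 60513.70
VAT base = CIF + duty = 355962.97 + 60513.70 = 416476.67
Import VAT = 416476.67 × 7% = 29153.37

Import duty: CNY 60513.70; import VAT: CNY 29153.37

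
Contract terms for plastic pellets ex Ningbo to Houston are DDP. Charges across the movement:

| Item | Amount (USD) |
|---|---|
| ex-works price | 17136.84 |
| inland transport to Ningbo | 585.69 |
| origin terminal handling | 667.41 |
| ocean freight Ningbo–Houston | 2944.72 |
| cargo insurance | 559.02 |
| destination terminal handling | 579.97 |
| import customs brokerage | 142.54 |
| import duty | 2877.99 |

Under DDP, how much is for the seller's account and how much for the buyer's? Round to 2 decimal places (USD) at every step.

DDP: the seller bears all costs including import duty.
Seller's account: goods 17136.84 + inland to port 585.69 + origin terminal 667.41 + freight 2944.72 + insurance 559.02 + destination terminal 579.97 + brokerage 142.54 + duty 2877.99 = 25494.18
Buyer's account: 0.00

Seller: USD 25494.18; buyer: USD 0.00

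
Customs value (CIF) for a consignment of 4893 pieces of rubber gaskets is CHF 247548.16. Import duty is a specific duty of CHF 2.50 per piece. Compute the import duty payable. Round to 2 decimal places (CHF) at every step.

Import duty: CHF 12232.50

Import duty = 4893 × 2.50 = 12232.50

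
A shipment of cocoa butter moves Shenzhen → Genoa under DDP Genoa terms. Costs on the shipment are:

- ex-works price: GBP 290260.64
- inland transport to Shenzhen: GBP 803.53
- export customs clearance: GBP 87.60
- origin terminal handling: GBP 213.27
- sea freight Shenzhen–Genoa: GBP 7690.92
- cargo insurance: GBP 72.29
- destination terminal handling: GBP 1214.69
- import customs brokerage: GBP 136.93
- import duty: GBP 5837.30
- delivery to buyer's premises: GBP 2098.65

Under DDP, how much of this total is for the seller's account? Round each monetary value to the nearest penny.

Seller's account: GBP 308415.82

DDP: the seller bears all costs including import duty.
Seller's account: goods 290260.64 + inland to port 803.53 + export clearance 87.60 + origin terminal 213.27 + freight 7690.92 + insurance 72.29 + destination terminal 1214.69 + brokerage 136.93 + duty 5837.30 + delivery 2098.65 = 308415.82
Buyer's account: 0.00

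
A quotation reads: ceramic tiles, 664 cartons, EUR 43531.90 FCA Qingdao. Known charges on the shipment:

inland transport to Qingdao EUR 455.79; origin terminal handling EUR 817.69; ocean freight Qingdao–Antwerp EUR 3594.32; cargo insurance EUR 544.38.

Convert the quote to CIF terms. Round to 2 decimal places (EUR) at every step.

CIF price: EUR 48488.29

Not relevant to the conversion: inland to port — on the seller under both FCA and CIF; already in the FCA price and stays in the CIF price.
From FCA to CIF, the seller additionally bears: origin terminal, freight, insurance.
CIF price = 43531.90 + 817.69 + 3594.32 + 544.38 = 48488.29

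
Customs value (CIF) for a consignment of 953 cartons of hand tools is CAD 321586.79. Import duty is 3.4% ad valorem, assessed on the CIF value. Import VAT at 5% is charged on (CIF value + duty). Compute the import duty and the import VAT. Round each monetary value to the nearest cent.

Import duty = 321586.79 × 3.4% = 10933.95
VAT base = CIF + duty = 321586.79 + 10933.95 = 332520.74
Import VAT = 332520.74 × 5% = 16626.04

Import duty: CAD 10933.95; import VAT: CAD 16626.04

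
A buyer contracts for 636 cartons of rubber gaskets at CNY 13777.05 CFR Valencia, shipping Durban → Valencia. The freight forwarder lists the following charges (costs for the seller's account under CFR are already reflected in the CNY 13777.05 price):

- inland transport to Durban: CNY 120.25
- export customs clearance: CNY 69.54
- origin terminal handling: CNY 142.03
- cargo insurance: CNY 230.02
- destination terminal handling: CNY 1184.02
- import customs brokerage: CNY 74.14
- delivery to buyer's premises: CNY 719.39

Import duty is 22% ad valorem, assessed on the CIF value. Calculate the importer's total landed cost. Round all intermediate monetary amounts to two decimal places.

CFR: the seller pays costs through ocean freight to the destination port, but not insurance.
Already in the invoice (seller's account under CFR): inland to port, export clearance, origin terminal — exclude.
CIF value = CFR price + insurance = 13777.05 + 230.02 = 14007.07
Import duty = 14007.07 × 22% = 3081.56
Buyer bears: insurance 230.02 + destination terminal 1184.02 + brokerage 74.14 + delivery 719.39 + duty 3081.56 = 5289.13
Landed cost = invoice 13777.05 + 5289.13 = 19066.18

Total landed cost: CNY 19066.18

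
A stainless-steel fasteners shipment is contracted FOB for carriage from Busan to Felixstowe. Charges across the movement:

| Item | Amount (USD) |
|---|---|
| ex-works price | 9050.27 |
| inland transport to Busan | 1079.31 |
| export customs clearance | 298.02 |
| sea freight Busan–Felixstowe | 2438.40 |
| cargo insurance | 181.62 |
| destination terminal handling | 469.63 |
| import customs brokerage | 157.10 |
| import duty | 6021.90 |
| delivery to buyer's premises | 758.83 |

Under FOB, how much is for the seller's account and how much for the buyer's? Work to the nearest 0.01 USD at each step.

Seller: USD 10427.60; buyer: USD 10027.48

FOB: the seller bears costs until goods are on board at the origin port; the buyer bears freight, insurance and all costs thereafter.
Seller's account: goods 9050.27 + inland to port 1079.31 + export clearance 298.02 = 10427.60
Buyer's account: freight 2438.40 + insurance 181.62 + destination terminal 469.63 + brokerage 157.10 + duty 6021.90 + delivery 758.83 = 10027.48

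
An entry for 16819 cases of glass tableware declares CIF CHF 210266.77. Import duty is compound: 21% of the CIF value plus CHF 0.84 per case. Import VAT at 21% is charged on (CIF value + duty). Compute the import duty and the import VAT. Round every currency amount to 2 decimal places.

Import duty: CHF 58283.98; import VAT: CHF 56395.66

Ad valorem component: 210266.77 × 21% = 44156.02
Specific component: 16819 × 0.84 = 14127.96
Import duty = 44156.02 + 14127.96 = 58283.98
VAT base = CIF + duty = 210266.77 + 58283.98 = 268550.75
Import VAT = 268550.75 × 21% = 56395.66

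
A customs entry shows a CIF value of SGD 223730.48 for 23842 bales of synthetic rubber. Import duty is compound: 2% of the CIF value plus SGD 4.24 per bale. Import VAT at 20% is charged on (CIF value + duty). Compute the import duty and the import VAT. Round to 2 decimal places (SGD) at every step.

Import duty: SGD 105564.69; import VAT: SGD 65859.03

Ad valorem component: 223730.48 × 2% = 4474.61
Specific component: 23842 × 4.24 = 101090.08
Import duty = 4474.61 + 101090.08 = 105564.69
VAT base = CIF + duty = 223730.48 + 105564.69 = 329295.17
Import VAT = 329295.17 × 20% = 65859.03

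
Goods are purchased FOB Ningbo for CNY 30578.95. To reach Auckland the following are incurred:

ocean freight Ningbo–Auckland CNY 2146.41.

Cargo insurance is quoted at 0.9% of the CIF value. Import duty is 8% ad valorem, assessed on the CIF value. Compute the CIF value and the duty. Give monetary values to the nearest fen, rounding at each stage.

Let C be the CIF value. C = FOB price + freight + 0.9% × C
C − 0.9% × C = 30578.95 + 2146.41
0.991 × C = 32725.36
C = 32725.36 / 0.991 = 33022.56
Insurance premium = 0.9% × 33022.56 = 297.20
Import duty = 33022.56 × 8% = 2641.80

CIF value: CNY 33022.56; import duty: CNY 2641.80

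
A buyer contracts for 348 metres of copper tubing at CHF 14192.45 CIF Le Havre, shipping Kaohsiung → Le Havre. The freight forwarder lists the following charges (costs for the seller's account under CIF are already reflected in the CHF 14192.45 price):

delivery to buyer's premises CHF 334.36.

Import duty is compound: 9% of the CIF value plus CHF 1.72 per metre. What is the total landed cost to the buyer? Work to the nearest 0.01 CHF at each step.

Total landed cost: CHF 16402.69

CIF: the seller pays costs through ocean freight and marine insurance to the destination port.
The CIF price already equals the CIF value: 14192.45
Ad valorem component: 14192.45 × 9% = 1277.32
Specific component: 348 × 1.72 = 598.56
Import duty = 1277.32 + 598.56 = 1875.88
Buyer bears: delivery 334.36 + duty 1875.88 = 2210.24
Landed cost = invoice 14192.45 + 2210.24 = 16402.69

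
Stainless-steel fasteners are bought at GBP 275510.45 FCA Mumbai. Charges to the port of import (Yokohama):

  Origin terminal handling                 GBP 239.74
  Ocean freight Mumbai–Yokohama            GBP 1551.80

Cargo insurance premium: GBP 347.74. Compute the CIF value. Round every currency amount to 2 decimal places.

CIF value: GBP 277649.73

CIF = FCA price + pre-shipment costs + freight + insurance
CIF = 275510.45 + 239.74 + 1551.80 + 347.74 = 277649.73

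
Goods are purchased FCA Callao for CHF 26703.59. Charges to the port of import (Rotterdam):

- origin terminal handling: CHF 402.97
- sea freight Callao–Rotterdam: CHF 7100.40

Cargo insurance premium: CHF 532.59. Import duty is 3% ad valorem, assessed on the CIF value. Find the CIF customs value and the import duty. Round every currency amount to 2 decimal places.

CIF = FCA price + pre-shipment costs + freight + insurance
CIF = 26703.59 + 402.97 + 7100.40 + 532.59 = 34739.55
Import duty = 34739.55 × 3% = 1042.19

CIF value: CHF 34739.55; import duty: CHF 1042.19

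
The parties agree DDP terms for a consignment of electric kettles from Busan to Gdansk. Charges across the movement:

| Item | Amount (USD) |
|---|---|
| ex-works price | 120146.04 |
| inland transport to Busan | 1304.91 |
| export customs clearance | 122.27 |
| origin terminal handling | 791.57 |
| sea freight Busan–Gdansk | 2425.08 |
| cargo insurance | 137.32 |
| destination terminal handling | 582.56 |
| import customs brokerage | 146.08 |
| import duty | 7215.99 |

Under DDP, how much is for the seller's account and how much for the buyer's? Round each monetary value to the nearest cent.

DDP: the seller bears all costs including import duty.
Seller's account: goods 120146.04 + inland to port 1304.91 + export clearance 122.27 + origin terminal 791.57 + freight 2425.08 + insurance 137.32 + destination terminal 582.56 + brokerage 146.08 + duty 7215.99 = 132871.82
Buyer's account: 0.00

Seller: USD 132871.82; buyer: USD 0.00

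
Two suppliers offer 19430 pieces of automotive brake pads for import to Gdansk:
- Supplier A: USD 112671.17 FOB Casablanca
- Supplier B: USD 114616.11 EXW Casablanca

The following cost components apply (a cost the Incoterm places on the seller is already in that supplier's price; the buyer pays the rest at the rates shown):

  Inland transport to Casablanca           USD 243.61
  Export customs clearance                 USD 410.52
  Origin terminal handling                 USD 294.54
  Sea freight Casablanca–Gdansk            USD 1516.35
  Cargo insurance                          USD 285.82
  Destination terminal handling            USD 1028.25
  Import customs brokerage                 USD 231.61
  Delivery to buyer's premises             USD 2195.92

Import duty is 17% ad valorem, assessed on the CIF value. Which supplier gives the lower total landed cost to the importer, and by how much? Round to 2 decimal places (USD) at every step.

Supplier A (FOB):
CIF value = FOB price + freight + insurance = 112671.17 + 1516.35 + 285.82 = 114473.34
Import duty = 114473.34 × 17% = 19460.47
Buyer bears (A): 1516.35 + 285.82 + 1028.25 + 231.61 + 2195.92 = 5257.95
Landed cost (A) = invoice 112671.17 + 5257.95 + duty 19460.47 = 137389.59
Supplier B (EXW):
CIF value = EXW price + inland to port + export clearance + origin terminal + freight + insurance = 114616.11 + 243.61 + 410.52 + 294.54 + 1516.35 + 285.82 = 117366.95
Import duty = 117366.95 × 17% = 19952.38
Buyer bears (B): 243.61 + 410.52 + 294.54 + 1516.35 + 285.82 + 1028.25 + 231.61 + 2195.92 = 6206.62
Landed cost (B) = invoice 114616.11 + 6206.62 + duty 19952.38 = 140775.11
Difference = |137389.59 − 140775.11| = 3385.52

Supplier A is cheaper by USD 3385.52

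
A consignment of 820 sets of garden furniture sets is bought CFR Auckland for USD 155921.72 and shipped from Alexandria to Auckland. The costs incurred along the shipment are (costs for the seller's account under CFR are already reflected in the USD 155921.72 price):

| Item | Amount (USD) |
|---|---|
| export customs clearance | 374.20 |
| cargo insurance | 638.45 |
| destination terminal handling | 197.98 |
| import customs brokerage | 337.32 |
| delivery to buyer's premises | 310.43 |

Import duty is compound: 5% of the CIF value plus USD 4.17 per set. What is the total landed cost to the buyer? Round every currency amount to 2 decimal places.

Total landed cost: USD 168653.31

CFR: the seller pays costs through ocean freight to the destination port, but not insurance.
Already in the invoice (seller's account under CFR): export clearance — exclude.
CIF value = CFR price + insurance = 155921.72 + 638.45 = 156560.17
Ad valorem component: 156560.17 × 5% = 7828.01
Specific component: 820 × 4.17 = 3419.40
Import duty = 7828.01 + 3419.40 = 11247.41
Buyer bears: insurance 638.45 + destination terminal 197.98 + brokerage 337.32 + delivery 310.43 + duty 11247.41 = 12731.59
Landed cost = invoice 155921.72 + 12731.59 = 168653.31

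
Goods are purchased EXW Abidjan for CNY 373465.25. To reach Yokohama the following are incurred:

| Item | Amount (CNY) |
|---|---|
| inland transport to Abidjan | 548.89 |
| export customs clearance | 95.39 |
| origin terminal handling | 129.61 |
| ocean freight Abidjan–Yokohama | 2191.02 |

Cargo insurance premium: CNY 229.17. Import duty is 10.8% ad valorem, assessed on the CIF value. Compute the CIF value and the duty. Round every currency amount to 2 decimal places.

CIF = EXW price + pre-shipment costs + freight + insurance
CIF = 373465.25 + 548.89 + 95.39 + 129.61 + 2191.02 + 229.17 = 376659.33
Import duty = 376659.33 × 10.8% = 40679.21

CIF value: CNY 376659.33; import duty: CNY 40679.21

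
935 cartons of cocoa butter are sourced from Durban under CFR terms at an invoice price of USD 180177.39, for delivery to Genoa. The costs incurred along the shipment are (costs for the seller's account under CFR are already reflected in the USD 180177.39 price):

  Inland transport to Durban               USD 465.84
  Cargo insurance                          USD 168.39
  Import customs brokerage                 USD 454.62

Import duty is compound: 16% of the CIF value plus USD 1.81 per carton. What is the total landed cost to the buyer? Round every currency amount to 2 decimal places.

Total landed cost: USD 211348.07

CFR: the seller pays costs through ocean freight to the destination port, but not insurance.
Already in the invoice (seller's account under CFR): inland to port — exclude.
CIF value = CFR price + insurance = 180177.39 + 168.39 = 180345.78
Ad valorem component: 180345.78 × 16% = 28855.32
Specific component: 935 × 1.81 = 1692.35
Import duty = 28855.32 + 1692.35 = 30547.67
Buyer bears: insurance 168.39 + brokerage 454.62 + duty 30547.67 = 31170.68
Landed cost = invoice 180177.39 + 31170.68 = 211348.07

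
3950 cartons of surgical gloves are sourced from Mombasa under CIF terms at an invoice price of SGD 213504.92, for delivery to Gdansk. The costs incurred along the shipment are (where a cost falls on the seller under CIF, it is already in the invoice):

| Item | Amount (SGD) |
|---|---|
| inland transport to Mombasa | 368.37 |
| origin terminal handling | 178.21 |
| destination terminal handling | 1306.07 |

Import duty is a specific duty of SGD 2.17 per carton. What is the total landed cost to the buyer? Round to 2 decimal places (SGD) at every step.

Total landed cost: SGD 223382.49

CIF: the seller pays costs through ocean freight and marine insurance to the destination port.
Already in the invoice (seller's account under CIF): inland to port, origin terminal — exclude.
The CIF price already equals the CIF value: 213504.92
Import duty = 3950 × 2.17 = 8571.50
Buyer bears: destination terminal 1306.07 + duty 8571.50 = 9877.57
Landed cost = invoice 213504.92 + 9877.57 = 223382.49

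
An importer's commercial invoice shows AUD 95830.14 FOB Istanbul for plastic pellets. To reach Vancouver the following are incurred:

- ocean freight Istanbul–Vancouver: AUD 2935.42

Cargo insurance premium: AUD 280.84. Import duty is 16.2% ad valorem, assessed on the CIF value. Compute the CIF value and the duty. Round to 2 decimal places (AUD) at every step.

CIF = FOB price + freight + insurance
CIF = 95830.14 + 2935.42 + 280.84 = 99046.40
Import duty = 99046.40 × 16.2% = 16045.52

CIF value: AUD 99046.40; import duty: AUD 16045.52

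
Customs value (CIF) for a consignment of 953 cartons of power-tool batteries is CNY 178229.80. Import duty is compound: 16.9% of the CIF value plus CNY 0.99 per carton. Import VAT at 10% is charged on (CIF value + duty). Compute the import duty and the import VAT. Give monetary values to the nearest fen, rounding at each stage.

Import duty: CNY 31064.31; import VAT: CNY 20929.41

Ad valorem component: 178229.80 × 16.9% = 30120.84
Specific component: 953 × 0.99 = 943.47
Import duty = 30120.84 + 943.47 = 31064.31
VAT base = CIF + duty = 178229.80 + 31064.31 = 209294.11
Import VAT = 209294.11 × 10% = 20929.41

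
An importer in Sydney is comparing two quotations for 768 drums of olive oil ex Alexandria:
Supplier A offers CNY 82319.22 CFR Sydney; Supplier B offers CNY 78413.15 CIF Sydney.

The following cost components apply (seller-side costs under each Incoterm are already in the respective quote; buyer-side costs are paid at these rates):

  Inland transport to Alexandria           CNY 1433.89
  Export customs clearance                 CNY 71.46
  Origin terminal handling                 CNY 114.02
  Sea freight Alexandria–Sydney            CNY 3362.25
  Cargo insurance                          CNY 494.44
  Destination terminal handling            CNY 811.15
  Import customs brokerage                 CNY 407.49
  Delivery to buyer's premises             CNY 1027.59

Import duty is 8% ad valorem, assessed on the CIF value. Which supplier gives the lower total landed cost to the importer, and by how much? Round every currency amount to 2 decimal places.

Supplier B is cheaper by CNY 4752.55

Supplier A (CFR):
CIF value = CFR price + insurance = 82319.22 + 494.44 = 82813.66
Import duty = 82813.66 × 8% = 6625.09
Buyer bears (A): 494.44 + 811.15 + 407.49 + 1027.59 = 2740.67
Landed cost (A) = invoice 82319.22 + 2740.67 + duty 6625.09 = 91684.98
Supplier B (CIF):
The CIF price already equals the CIF value: 78413.15
Import duty = 78413.15 × 8% = 6273.05
Buyer bears (B): 811.15 + 407.49 + 1027.59 = 2246.23
Landed cost (B) = invoice 78413.15 + 2246.23 + duty 6273.05 = 86932.43
Difference = |91684.98 − 86932.43| = 4752.55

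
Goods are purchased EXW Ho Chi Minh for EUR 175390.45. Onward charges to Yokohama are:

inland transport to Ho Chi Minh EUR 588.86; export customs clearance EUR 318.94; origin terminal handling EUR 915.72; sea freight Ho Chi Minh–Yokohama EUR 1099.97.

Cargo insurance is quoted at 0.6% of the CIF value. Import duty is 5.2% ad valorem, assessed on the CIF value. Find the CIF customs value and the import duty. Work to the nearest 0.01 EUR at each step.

Let C be the CIF value. C = EXW price + pre-shipment costs + freight + 0.6% × C
C − 0.6% × C = 175390.45 + 588.86 + 318.94 + 915.72 + 1099.97
0.994 × C = 178313.94
C = 178313.94 / 0.994 = 179390.28
Insurance premium = 0.6% × 179390.28 = 1076.34
Import duty = 179390.28 × 5.2% = 9328.29

CIF value: EUR 179390.28; import duty: EUR 9328.29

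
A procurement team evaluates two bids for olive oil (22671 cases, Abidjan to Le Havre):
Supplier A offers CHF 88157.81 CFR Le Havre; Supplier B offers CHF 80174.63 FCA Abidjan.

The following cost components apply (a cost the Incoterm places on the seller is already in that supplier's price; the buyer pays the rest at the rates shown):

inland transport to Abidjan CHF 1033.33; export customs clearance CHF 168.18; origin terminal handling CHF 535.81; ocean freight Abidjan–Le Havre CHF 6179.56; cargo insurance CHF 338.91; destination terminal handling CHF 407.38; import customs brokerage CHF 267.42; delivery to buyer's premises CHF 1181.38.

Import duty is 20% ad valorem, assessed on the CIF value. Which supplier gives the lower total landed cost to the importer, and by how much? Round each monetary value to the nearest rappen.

Supplier A (CFR):
CIF value = CFR price + insurance = 88157.81 + 338.91 = 88496.72
Import duty = 88496.72 × 20% = 17699.34
Buyer bears (A): 338.91 + 407.38 + 267.42 + 1181.38 = 2195.09
Landed cost (A) = invoice 88157.81 + 2195.09 + duty 17699.34 = 108052.24
Supplier B (FCA):
CIF value = FCA price + origin terminal + freight + insurance = 80174.63 + 535.81 + 6179.56 + 338.91 = 87228.91
Import duty = 87228.91 × 20% = 17445.78
Buyer bears (B): 535.81 + 6179.56 + 338.91 + 407.38 + 267.42 + 1181.38 = 8910.46
Landed cost (B) = invoice 80174.63 + 8910.46 + duty 17445.78 = 106530.87
Difference = |108052.24 − 106530.87| = 1521.37

Supplier B is cheaper by CHF 1521.37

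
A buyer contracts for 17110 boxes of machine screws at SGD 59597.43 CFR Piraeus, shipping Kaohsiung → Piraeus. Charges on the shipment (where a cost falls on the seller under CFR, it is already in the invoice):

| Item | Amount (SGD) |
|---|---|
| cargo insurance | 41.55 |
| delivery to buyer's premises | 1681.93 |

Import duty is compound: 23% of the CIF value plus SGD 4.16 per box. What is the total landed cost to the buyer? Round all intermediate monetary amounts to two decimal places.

Total landed cost: SGD 146215.48

CFR: the seller pays costs through ocean freight to the destination port, but not insurance.
CIF value = CFR price + insurance = 59597.43 + 41.55 = 59638.98
Ad valorem component: 59638.98 × 23% = 13716.97
Specific component: 17110 × 4.16 = 71177.60
Import duty = 13716.97 + 71177.60 = 84894.57
Buyer bears: insurance 41.55 + delivery 1681.93 + duty 84894.57 = 86618.05
Landed cost = invoice 59597.43 + 86618.05 = 146215.48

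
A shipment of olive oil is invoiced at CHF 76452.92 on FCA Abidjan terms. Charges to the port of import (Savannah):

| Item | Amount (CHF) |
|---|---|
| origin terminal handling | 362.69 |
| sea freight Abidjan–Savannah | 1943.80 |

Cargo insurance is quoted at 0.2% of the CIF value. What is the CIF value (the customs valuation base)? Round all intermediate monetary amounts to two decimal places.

CIF value: CHF 78917.24

Let C be the CIF value. C = FCA price + pre-shipment costs + freight + 0.2% × C
C − 0.2% × C = 76452.92 + 362.69 + 1943.80
0.998 × C = 78759.41
C = 78759.41 / 0.998 = 78917.24
Insurance premium = 0.2% × 78917.24 = 157.83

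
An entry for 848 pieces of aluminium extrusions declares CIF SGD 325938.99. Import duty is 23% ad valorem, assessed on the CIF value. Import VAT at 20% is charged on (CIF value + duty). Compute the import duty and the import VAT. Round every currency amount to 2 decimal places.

Import duty: SGD 74965.97; import VAT: SGD 80180.99

Import duty = 325938.99 × 23% = 74965.97
VAT base = CIF + duty = 325938.99 + 74965.97 = 400904.96
Import VAT = 400904.96 × 20% = 80180.99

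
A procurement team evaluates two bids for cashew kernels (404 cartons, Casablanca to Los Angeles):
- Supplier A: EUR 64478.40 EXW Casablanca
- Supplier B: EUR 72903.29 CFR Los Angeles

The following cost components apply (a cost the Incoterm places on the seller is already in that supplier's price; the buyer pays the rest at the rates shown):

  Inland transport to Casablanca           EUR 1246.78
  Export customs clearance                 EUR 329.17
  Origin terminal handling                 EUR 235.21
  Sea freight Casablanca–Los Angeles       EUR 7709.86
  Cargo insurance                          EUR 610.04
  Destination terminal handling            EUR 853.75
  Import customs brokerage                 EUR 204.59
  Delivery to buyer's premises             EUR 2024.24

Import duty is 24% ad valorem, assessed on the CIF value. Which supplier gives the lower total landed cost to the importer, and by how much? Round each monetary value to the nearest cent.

Supplier A (EXW):
CIF value = EXW price + inland to port + export clearance + origin terminal + freight + insurance = 64478.40 + 1246.78 + 329.17 + 235.21 + 7709.86 + 610.04 = 74609.46
Import duty = 74609.46 × 24% = 17906.27
Buyer bears (A): 1246.78 + 329.17 + 235.21 + 7709.86 + 610.04 + 853.75 + 204.59 + 2024.24 = 13213.64
Landed cost (A) = invoice 64478.40 + 13213.64 + duty 17906.27 = 95598.31
Supplier B (CFR):
CIF value = CFR price + insurance = 72903.29 + 610.04 = 73513.33
Import duty = 73513.33 × 24% = 17643.20
Buyer bears (B): 610.04 + 853.75 + 204.59 + 2024.24 = 3692.62
Landed cost (B) = invoice 72903.29 + 3692.62 + duty 17643.20 = 94239.11
Difference = |95598.31 − 94239.11| = 1359.20

Supplier B is cheaper by EUR 1359.20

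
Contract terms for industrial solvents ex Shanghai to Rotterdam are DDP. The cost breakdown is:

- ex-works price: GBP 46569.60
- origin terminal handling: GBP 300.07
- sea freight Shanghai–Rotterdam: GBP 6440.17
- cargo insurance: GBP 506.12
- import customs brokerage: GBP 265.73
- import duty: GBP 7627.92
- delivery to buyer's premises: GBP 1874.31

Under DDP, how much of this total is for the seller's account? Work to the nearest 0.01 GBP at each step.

DDP: the seller bears all costs including import duty.
Seller's account: goods 46569.60 + origin terminal 300.07 + freight 6440.17 + insurance 506.12 + brokerage 265.73 + duty 7627.92 + delivery 1874.31 = 63583.92
Buyer's account: 0.00

Seller's account: GBP 63583.92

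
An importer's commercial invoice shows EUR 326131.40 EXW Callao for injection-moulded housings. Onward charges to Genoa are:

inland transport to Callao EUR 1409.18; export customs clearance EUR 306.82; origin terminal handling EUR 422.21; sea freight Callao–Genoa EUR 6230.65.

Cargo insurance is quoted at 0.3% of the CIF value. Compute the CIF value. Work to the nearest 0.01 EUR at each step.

Let C be the CIF value. C = EXW price + pre-shipment costs + freight + 0.3% × C
C − 0.3% × C = 326131.40 + 1409.18 + 306.82 + 422.21 + 6230.65
0.997 × C = 334500.26
C = 334500.26 / 0.997 = 335506.78
Insurance premium = 0.3% × 335506.78 = 1006.52

CIF value: EUR 335506.78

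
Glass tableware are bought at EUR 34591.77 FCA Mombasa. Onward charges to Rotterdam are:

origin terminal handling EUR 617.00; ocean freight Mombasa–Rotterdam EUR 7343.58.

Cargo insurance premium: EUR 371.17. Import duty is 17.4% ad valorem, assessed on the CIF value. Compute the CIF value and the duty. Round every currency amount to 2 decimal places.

CIF = FCA price + pre-shipment costs + freight + insurance
CIF = 34591.77 + 617.00 + 7343.58 + 371.17 = 42923.52
Import duty = 42923.52 × 17.4% = 7468.69

CIF value: EUR 42923.52; import duty: EUR 7468.69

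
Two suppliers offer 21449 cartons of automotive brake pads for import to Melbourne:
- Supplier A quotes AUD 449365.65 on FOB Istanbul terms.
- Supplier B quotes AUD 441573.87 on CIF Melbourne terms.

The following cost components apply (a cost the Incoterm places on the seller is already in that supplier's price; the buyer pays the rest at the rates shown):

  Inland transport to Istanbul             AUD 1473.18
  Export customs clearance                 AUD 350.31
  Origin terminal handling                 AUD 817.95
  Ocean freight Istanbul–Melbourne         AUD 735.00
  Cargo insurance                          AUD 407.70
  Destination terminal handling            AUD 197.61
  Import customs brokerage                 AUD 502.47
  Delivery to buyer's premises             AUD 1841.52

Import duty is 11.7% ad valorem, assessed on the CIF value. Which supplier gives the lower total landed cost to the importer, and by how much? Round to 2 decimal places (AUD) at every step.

Supplier B is cheaper by AUD 9979.82

Supplier A (FOB):
CIF value = FOB price + freight + insurance = 449365.65 + 735.00 + 407.70 = 450508.35
Import duty = 450508.35 × 11.7% = 52709.48
Buyer bears (A): 735.00 + 407.70 + 197.61 + 502.47 + 1841.52 = 3684.30
Landed cost (A) = invoice 449365.65 + 3684.30 + duty 52709.48 = 505759.43
Supplier B (CIF):
The CIF price already equals the CIF value: 441573.87
Import duty = 441573.87 × 11.7% = 51664.14
Buyer bears (B): 197.61 + 502.47 + 1841.52 = 2541.60
Landed cost (B) = invoice 441573.87 + 2541.60 + duty 51664.14 = 495779.61
Difference = |505759.43 − 495779.61| = 9979.82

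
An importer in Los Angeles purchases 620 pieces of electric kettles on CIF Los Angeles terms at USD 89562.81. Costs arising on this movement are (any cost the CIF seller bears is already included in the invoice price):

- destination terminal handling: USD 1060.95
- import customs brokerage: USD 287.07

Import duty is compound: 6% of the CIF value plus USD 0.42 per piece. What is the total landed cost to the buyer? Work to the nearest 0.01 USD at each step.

CIF: the seller pays costs through ocean freight and marine insurance to the destination port.
The CIF price already equals the CIF value: 89562.81
Ad valorem component: 89562.81 × 6% = 5373.77
Specific component: 620 × 0.42 = 260.40
Import duty = 5373.77 + 260.40 = 5634.17
Buyer bears: destination terminal 1060.95 + brokerage 287.07 + duty 5634.17 = 6982.19
Landed cost = invoice 89562.81 + 6982.19 = 96545.00

Total landed cost: USD 96545.00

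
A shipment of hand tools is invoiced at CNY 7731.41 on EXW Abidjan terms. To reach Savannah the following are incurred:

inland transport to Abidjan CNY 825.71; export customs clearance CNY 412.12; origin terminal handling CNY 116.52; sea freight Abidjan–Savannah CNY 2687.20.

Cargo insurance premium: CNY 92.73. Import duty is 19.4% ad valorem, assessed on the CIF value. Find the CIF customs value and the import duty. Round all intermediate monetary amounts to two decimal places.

CIF = EXW price + pre-shipment costs + freight + insurance
CIF = 7731.41 + 825.71 + 412.12 + 116.52 + 2687.20 + 92.73 = 11865.69
Import duty = 11865.69 × 19.4% = 2301.94

CIF value: CNY 11865.69; import duty: CNY 2301.94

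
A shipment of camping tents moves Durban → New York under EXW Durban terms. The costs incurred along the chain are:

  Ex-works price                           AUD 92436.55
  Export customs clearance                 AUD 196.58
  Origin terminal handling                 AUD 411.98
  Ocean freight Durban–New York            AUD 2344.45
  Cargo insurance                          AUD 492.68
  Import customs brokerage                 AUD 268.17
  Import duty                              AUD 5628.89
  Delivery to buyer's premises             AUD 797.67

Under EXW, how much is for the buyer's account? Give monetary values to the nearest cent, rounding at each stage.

EXW: the seller makes goods available at their premises; the buyer bears all onward costs.
Seller's account: goods 92436.55 = 92436.55
Buyer's account: export clearance 196.58 + origin terminal 411.98 + freight 2344.45 + insurance 492.68 + brokerage 268.17 + duty 5628.89 + delivery 797.67 = 10140.42

Buyer's account: AUD 10140.42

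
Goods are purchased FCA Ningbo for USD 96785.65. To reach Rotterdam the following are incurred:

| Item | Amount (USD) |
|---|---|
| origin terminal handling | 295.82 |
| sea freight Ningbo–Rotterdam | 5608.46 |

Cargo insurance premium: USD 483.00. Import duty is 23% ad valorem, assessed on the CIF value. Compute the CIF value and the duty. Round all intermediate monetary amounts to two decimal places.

CIF value: USD 103172.93; import duty: USD 23729.77

CIF = FCA price + pre-shipment costs + freight + insurance
CIF = 96785.65 + 295.82 + 5608.46 + 483.00 = 103172.93
Import duty = 103172.93 × 23% = 23729.77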